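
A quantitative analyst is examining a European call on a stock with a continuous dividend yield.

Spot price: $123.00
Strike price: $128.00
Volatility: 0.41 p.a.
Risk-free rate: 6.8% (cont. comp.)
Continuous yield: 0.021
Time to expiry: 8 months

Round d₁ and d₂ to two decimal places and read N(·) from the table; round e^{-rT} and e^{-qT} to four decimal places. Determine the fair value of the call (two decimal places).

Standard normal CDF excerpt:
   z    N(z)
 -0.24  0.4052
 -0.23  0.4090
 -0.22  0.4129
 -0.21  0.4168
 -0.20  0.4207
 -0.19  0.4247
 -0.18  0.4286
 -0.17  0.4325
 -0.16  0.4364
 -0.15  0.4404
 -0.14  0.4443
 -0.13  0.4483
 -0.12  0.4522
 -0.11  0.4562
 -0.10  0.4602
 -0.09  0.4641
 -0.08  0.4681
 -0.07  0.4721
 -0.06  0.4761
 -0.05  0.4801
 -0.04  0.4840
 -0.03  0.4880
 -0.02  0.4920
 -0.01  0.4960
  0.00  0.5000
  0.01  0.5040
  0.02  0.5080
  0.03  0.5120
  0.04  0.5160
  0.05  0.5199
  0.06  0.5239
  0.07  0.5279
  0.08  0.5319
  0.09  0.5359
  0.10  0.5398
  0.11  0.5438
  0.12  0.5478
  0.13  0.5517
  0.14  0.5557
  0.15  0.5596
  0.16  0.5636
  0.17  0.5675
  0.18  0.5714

σ√T = 0.41·√0.6667 = 0.3348
d₁ = [ln(123/128) + (0.068 − 0.021 + 0.41²/2)·0.6667] / 0.3348 = [-0.0398 + 0.0874] / 0.3348 = 0.1420 ⇒ 0.14
d₂ = d₁ − σ√T = 0.1420 − 0.3348 = -0.1928 ⇒ -0.19
exp(−qT) = exp(−0.021·0.6667) = 0.9861;  exp(−rT) = exp(−0.068·0.6667) = 0.9557
C = 123·0.9861·N(0.14) − 128·0.9557·N(-0.19) = 123·0.9861·0.5557 − 128·0.9557·0.4247 = 67.4010 − 51.9534 = 15.4476

$15.45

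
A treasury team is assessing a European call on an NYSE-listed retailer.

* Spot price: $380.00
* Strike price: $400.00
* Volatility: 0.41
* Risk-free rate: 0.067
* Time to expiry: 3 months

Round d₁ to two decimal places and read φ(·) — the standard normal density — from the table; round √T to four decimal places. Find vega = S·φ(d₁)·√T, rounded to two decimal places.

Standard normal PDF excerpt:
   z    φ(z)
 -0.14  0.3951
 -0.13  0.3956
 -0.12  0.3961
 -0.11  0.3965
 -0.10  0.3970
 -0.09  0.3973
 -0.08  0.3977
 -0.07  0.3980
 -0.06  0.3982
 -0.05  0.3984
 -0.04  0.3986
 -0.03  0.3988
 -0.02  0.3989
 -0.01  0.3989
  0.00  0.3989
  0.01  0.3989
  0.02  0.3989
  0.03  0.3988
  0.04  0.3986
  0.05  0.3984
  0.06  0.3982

σ√T = 0.41 × 0.5000 = 0.2050
ln(S/K) + (r + σ²/2)T = ln(380/400) + (0.067 + 0.41²/2)·0.25 = -0.0513 + 0.0378 = -0.0135
d₁ = -0.0135 / 0.2050 = -0.0660 ≈ -0.07
√T = √0.25 = 0.5000
φ(d₁) = φ(-0.07) = 0.3980
vega = S·φ(d₁)·√T = 380·0.3980·0.5000 = 75.6200

75.62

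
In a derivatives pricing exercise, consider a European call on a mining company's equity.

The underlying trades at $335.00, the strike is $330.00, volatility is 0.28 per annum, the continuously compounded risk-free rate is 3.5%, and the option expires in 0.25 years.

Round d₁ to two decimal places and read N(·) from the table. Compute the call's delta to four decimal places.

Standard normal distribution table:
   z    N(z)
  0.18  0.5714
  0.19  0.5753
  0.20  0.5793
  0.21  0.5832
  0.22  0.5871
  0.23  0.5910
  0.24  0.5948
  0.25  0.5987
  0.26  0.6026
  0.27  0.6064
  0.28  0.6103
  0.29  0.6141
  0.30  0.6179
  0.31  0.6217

σ√T = 0.28·√0.25 = 0.1400
d₁ = [ln(335/330) + (0.035 + 0.28²/2)·0.25] / 0.1400 = [0.0150 + 0.0186] / 0.1400 = 0.2399 which rounds to 0.24
N(d₁) = N(0.24) = 0.5948
Δ_call = N(d₁) = 0.5948

0.5948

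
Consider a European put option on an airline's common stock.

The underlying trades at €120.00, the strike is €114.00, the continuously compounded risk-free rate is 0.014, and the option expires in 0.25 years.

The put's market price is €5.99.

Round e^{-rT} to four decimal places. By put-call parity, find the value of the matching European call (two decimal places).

€12.39

exp(−rT) = exp(−0.014·0.25) = 0.9965
Put-call parity: C − P = S − K·e^(−rT) = 120 − 114·0.9965 = 120 − 113.6010 = 6.3990
C = P + (C − P) = 5.99 + (6.3990) = 12.3890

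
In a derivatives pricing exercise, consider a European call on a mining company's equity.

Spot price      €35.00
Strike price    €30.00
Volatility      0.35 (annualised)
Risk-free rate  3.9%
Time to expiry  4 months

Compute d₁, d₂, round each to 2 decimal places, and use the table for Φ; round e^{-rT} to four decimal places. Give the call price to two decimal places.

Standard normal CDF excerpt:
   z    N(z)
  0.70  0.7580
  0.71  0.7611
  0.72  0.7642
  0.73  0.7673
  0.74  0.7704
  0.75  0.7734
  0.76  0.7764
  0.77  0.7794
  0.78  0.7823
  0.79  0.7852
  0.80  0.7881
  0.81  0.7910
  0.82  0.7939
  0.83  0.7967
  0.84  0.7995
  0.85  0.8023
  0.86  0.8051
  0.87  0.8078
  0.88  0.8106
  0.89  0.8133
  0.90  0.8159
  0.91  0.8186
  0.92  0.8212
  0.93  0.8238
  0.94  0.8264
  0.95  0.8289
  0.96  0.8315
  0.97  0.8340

σ√T = 0.35 × 0.5774 = 0.2021
d₁ = [ln(35/30) + (0.039 + ½·0.35²)·0.3333] / (σ√T) = (0.1542 + 0.0334) / 0.2021 = 0.9282 → 0.93
d₂ = 0.9282 − 0.2021 = 0.7261 → 0.73
exp(−rT) = exp(−0.039·0.3333) = 0.9871
N(d₁) = N(0.93) = 0.8238;  N(d₂) = N(0.73) = 0.7673
C = 35·0.8238 − 30·0.9871·0.7673 = 28.8330 − 22.7221 = 6.1109

€6.11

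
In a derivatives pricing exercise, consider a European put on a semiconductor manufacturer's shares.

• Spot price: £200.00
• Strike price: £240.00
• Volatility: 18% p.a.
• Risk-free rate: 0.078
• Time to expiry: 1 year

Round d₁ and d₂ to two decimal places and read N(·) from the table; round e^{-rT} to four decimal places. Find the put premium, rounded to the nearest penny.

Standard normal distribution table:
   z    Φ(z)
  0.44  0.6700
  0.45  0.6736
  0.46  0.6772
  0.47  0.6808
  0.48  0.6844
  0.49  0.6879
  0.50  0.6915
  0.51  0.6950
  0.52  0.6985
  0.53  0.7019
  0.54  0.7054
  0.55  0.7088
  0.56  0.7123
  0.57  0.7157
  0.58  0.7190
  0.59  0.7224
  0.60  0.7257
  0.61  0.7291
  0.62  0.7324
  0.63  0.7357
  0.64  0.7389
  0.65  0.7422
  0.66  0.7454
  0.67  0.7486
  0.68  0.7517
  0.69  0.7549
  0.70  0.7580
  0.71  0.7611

£28.61

σ√T = 0.18·√1 = 0.1800
ln(S/K) + (r + σ²/2)T = ln(200/240) + (0.078 + 0.18²/2)·1 = -0.1823 + 0.0942 = -0.0881
d₁ = -0.0881 / 0.1800 = -0.4896 which rounds to -0.49
d₂ = d₁ − σ√T = -0.4896 − 0.1800 = -0.6696 which rounds to -0.67
exp(−rT) = exp(−0.078·1) = 0.9250
P = 240·0.9250·N(0.67) − 200·N(0.49) = 240·0.9250·0.7486 − 200·0.6879 = 166.1892 − 137.5800 = 28.6092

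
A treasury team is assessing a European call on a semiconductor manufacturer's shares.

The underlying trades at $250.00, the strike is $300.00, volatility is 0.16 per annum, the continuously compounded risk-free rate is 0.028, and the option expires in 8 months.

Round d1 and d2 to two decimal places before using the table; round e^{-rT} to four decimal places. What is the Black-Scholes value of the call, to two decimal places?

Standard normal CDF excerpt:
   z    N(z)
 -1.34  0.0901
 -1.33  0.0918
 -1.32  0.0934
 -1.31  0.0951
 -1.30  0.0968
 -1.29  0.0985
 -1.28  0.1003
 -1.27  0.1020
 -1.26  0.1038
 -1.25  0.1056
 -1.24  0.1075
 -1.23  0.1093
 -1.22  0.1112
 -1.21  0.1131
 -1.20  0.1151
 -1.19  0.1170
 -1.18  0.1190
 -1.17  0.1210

$1.75

σ√T = 0.16·√0.6667 = 0.1306
d₁ = [ln(250/300) + (0.028 + 0.16²/2)·0.6667] / 0.1306 = [-0.1823 + 0.0272] / 0.1306 = -1.1874 ⇒ -1.19
d₂ = d₁ − σ√T = -1.1874 − 0.1306 = -1.3180 ⇒ -1.32
exp(−rT) = exp(−0.028·0.6667) = 0.9815
N(d₁) = N(-1.19) = 0.1170;  N(d₂) = N(-1.32) = 0.0934
C = 250·0.1170 − 300·0.9815·0.0934 = 29.2500 − 27.5016 = 1.7484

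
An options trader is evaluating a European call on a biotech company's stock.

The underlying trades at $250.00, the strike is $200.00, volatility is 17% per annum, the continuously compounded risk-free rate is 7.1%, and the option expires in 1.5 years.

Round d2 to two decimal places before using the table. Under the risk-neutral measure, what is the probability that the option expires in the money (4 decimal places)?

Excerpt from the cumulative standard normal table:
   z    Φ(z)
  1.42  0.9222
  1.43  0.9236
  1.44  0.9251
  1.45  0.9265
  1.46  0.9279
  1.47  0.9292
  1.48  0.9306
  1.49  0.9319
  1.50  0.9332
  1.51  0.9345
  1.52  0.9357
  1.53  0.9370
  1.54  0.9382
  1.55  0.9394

0.9306

σ√T = 0.17·√1.5 = 0.2082
d₁ = [ln(250/200) + (0.071 + 0.17²/2)·1.5] / 0.2082 = [0.2231 + 0.1282] / 0.2082 = 1.6874 ⇒ 1.69
d₂ = d₁ − σ√T = 1.6874 − 0.2082 = 1.4791 ⇒ 1.48
Pr(exercise) under Q = N(d₂) = 0.9306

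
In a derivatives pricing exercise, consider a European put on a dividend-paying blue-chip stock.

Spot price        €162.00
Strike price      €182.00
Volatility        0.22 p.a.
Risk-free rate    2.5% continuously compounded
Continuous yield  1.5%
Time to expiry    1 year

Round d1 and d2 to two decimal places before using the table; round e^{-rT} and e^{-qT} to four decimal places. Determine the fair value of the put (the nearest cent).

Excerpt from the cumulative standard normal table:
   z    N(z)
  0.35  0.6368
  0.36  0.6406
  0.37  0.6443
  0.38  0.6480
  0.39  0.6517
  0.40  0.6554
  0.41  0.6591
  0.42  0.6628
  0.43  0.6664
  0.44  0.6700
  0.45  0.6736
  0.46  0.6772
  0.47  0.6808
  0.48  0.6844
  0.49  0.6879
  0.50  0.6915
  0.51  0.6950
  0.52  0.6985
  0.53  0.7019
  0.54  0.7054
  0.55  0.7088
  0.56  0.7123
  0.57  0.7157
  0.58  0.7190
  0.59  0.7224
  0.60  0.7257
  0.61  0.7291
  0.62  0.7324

σ√T = 0.22 × 1.0000 = 0.2200
d₁ = [ln(162/182) + (0.025 − 0.015 + 0.22²/2)·1] / 0.2200 = [-0.1164 + 0.0342] / 0.2200 = -0.3737 ⇒ -0.37
d₂ = d₁ − σ√T = -0.3737 − 0.2200 = -0.5937 ⇒ -0.59
e^(−qT) = e^(−0.015·1) = 0.9851;  e^(−rT) = e^(−0.025·1) = 0.9753
N(−d₂) = N(0.59) = 0.7224;  N(−d₁) = N(0.37) = 0.6443
P = 182·0.9753·0.7224 − 162·0.9851·0.6443 = 128.2293 − 102.8214 = 25.4079

€25.41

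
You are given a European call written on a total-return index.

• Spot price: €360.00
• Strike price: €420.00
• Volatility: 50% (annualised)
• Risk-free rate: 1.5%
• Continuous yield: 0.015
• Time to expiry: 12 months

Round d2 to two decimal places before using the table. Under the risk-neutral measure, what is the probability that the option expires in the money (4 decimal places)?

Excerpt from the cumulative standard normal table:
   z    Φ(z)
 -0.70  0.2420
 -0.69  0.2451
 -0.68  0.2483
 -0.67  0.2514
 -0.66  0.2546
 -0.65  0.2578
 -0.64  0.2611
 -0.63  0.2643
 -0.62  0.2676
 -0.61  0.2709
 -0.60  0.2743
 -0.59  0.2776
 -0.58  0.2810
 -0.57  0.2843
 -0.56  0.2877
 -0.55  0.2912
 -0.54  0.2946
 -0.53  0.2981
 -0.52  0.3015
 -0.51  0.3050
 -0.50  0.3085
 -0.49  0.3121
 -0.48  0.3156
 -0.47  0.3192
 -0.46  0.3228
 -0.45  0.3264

σ√T = 0.5·√1 = 0.5000
d₁ = [ln(360/420) + (0.015 − 0.015 + 0.5²/2)·1] / 0.5000 = [-0.1542 + 0.1250] / 0.5000 = -0.0583 → -0.06
d₂ = d₁ − σ√T = -0.0583 − 0.5000 = -0.5583 → -0.56
Pr(exercise) under Q = N(d₂) = 0.2877

0.2877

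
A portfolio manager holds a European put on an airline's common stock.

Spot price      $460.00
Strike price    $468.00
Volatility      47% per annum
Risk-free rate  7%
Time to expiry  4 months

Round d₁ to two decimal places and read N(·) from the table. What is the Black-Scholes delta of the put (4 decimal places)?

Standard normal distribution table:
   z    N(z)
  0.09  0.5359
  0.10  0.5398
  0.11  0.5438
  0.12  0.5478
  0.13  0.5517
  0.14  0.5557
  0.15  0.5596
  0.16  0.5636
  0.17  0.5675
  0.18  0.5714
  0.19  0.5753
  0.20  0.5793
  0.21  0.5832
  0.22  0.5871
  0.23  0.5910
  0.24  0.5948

σ√T = 0.47 × 0.5774 = 0.2714
d₁ = [ln(460/468) + (0.07 + 0.47²/2)·0.3333] / 0.2714 = [-0.0172 + 0.0601] / 0.2714 = 0.1581 ≈ 0.16
N(d₁) = N(0.16) = 0.5636
Δ_put = N(d₁) − 1 = 0.5636 − 1 = -0.4364

-0.4364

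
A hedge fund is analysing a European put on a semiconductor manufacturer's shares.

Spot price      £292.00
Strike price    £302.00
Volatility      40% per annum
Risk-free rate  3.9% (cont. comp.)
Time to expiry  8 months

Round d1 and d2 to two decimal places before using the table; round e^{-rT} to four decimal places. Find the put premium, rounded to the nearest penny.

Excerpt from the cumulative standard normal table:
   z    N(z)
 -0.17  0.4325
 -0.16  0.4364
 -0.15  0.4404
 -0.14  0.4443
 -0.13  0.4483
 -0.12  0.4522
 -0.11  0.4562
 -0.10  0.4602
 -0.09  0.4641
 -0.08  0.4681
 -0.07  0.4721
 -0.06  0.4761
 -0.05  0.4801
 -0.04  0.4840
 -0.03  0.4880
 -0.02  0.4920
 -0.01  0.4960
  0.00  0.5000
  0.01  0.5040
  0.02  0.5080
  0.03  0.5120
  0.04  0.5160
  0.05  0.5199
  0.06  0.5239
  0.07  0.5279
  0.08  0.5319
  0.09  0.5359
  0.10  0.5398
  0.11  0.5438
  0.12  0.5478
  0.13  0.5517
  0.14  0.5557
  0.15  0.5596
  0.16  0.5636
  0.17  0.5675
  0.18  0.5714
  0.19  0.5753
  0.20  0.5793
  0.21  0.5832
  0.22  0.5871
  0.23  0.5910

T = 0.6667;  σ√T = 0.3266
d₁ = [ln(292/302) + (0.039 + 0.4²/2)·0.6667] / 0.3266 = [-0.0337 + 0.0793] / 0.3266 = 0.1398 → 0.14
d₂ = d₁ − σ√T = 0.1398 − 0.3266 = -0.1868 → -0.19
e^(−rT) = e^(−0.039·0.6667) = 0.9743
N(−d₂) = N(0.19) = 0.5753;  N(−d₁) = N(-0.14) = 0.4443
P = 302·0.9743·0.5753 − 292·0.4443 = 169.2755 − 129.7356 = 39.5399

£39.54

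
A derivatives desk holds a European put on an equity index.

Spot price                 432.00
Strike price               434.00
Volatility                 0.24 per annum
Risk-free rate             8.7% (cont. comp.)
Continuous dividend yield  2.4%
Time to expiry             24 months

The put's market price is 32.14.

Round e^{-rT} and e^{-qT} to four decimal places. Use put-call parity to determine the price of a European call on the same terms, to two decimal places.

e^(−qT) = e^(−0.024·2) = 0.9531;  e^(−rT) = e^(−0.087·2) = 0.8403
Put-call parity: C − P = S·e^(−qT) − K·e^(−rT) = 432·0.9531 − 434·0.8403 = 411.7392 − 364.6902 = 47.0490
C = P + (C − P) = 32.14 + (47.0490) = 79.1890

79.19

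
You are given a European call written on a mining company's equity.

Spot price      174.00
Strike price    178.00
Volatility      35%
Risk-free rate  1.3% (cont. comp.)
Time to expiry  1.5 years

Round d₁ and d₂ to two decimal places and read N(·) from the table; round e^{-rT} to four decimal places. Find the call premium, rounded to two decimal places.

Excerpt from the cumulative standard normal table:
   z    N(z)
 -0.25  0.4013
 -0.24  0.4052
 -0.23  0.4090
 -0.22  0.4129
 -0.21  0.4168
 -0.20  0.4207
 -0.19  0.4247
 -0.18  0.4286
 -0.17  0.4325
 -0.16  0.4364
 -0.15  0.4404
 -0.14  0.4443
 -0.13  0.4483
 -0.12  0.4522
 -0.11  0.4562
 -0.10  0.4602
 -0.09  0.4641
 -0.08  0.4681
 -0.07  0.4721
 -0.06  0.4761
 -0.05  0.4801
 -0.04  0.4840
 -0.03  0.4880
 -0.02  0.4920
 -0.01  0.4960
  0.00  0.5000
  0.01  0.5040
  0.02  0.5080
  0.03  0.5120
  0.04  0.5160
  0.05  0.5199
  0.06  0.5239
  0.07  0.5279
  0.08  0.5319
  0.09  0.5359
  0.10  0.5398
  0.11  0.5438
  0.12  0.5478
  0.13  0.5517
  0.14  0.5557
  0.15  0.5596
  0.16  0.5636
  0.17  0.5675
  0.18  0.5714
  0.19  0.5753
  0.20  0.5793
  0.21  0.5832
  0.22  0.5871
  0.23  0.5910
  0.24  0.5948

29.40

T = 1.5;  σ√T = 0.4287
d₁ = [ln(174/178) + (0.013 + 0.35²/2)·1.5] / 0.4287 = [-0.0227 + 0.1114] / 0.4287 = 0.2068 → 0.21
d₂ = d₁ − σ√T = 0.2068 − 0.4287 = -0.2219 → -0.22
exp(−rT) = exp(−0.013·1.5) = 0.9807
C = 174·N(0.21) − 178·0.9807·N(-0.22) = 174·0.5832 − 178·0.9807·0.4129 = 101.4768 − 72.0777 = 29.3991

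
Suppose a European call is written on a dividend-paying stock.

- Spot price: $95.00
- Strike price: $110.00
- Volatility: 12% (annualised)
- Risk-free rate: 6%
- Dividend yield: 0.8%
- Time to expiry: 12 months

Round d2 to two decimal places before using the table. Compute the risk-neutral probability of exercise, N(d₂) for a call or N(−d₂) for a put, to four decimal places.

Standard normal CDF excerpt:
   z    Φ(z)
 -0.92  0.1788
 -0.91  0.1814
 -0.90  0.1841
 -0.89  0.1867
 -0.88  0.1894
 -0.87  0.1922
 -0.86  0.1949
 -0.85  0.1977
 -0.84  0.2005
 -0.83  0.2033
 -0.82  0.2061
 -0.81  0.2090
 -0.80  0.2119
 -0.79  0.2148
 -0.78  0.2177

0.1977

σ√T = 0.12 × 1.0000 = 0.1200
d₁ = [ln(95/110) + (0.06 − 0.008 + 0.12²/2)·1] / 0.1200 = [-0.1466 + 0.0592] / 0.1200 = -0.7284 ⇒ -0.73
d₂ = d₁ − σ√T = -0.7284 − 0.1200 = -0.8484 ⇒ -0.85
Pr(exercise) under Q = N(d₂) = 0.1977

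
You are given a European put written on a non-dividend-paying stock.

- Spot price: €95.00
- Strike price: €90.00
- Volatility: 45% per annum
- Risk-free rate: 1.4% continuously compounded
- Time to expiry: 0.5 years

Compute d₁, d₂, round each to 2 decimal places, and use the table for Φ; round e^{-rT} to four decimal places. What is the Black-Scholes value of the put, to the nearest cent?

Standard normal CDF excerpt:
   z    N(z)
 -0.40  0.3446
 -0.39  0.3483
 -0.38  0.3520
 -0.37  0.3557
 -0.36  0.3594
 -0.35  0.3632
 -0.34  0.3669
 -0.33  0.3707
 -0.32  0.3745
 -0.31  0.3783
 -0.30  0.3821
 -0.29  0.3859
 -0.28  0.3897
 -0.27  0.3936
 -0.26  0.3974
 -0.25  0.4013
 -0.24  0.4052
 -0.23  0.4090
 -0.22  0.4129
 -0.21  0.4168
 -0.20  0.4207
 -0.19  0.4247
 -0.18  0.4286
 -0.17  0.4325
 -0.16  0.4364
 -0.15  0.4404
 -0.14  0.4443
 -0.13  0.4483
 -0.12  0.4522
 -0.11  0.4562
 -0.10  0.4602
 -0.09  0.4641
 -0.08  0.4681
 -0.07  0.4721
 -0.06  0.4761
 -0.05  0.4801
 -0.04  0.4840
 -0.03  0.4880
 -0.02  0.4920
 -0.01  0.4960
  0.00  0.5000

€9.11

σ√T = 0.45·√0.5 = 0.3182
d₁ = [ln(95/90) + (0.014 + ½·0.45²)·0.5] / (σ√T) = (0.0541 + 0.0576) / 0.3182 = 0.3510 which rounds to 0.35
d₂ = 0.3510 − 0.3182 = 0.0328 which rounds to 0.03
e^(−rT) = e^(−0.014·0.5) = 0.9930
N(−d₂) = N(-0.03) = 0.4880;  N(−d₁) = N(-0.35) = 0.3632
P = 90·0.9930·0.4880 − 95·0.3632 = 43.6126 − 34.5040 = 9.1086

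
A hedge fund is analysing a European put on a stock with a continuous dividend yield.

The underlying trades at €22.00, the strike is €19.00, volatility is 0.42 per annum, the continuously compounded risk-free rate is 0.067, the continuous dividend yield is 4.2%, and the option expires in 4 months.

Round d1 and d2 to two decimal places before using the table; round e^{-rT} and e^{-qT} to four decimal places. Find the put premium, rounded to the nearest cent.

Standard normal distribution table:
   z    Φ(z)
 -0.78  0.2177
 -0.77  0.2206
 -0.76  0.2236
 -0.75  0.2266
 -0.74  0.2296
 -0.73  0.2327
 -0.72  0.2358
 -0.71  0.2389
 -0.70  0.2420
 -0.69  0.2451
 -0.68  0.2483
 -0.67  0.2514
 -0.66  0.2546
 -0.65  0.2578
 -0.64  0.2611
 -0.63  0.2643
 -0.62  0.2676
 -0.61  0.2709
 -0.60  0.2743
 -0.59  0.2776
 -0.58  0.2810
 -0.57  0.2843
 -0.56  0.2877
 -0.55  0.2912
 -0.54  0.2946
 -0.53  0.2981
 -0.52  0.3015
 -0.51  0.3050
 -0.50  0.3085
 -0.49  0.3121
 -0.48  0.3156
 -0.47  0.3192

€0.75

σ√T = 0.42·√0.3333 = 0.2425
d₁ = [ln(22/19) + (0.067 − 0.042 + 0.42²/2)·0.3333] / 0.2425 = [0.1466 + 0.0377] / 0.2425 = 0.7602 ≈ 0.76
d₂ = d₁ − σ√T = 0.7602 − 0.2425 = 0.5177 ≈ 0.52
exp(−qT) = exp(−0.042·0.3333) = 0.9861;  exp(−rT) = exp(−0.067·0.3333) = 0.9779
N(−d₂) = N(-0.52) = 0.3015;  N(−d₁) = N(-0.76) = 0.2236
P = 19·0.9779·0.3015 − 22·0.9861·0.2236 = 5.6019 − 4.8508 = 0.7511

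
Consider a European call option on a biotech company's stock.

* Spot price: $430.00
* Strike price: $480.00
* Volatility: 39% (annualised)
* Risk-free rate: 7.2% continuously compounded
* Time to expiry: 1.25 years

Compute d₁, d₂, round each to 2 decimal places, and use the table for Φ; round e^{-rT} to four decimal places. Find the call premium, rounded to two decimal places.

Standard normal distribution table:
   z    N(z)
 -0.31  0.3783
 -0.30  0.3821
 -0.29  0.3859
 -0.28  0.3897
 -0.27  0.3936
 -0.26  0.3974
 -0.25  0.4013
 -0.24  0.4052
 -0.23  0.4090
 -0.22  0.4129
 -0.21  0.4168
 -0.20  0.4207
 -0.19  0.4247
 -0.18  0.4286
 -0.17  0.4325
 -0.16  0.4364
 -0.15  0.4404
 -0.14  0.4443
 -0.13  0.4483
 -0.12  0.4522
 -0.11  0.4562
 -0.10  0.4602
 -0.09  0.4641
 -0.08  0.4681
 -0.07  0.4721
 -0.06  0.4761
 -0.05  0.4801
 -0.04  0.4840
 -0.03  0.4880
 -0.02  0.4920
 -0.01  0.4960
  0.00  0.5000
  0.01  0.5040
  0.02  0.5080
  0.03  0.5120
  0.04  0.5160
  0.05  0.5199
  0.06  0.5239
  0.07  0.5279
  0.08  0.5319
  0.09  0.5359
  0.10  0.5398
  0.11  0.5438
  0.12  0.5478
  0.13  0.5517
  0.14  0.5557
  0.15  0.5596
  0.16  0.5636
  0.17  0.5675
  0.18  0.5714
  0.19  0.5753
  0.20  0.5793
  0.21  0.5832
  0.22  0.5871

$69.70

T = 1.25;  σ√T = 0.4360
d₁ = [ln(430/480) + (0.072 + 0.39²/2)·1.25] / 0.4360 = [-0.1100 + 0.1851] / 0.4360 = 0.1721 ≈ 0.17
d₂ = d₁ − σ√T = 0.1721 − 0.4360 = -0.2639 ≈ -0.26
exp(−rT) = exp(−0.072·1.25) = 0.9139
C = 430·N(0.17) − 480·0.9139·N(-0.26) = 430·0.5675 − 480·0.9139·0.3974 = 244.0250 − 174.3283 = 69.6967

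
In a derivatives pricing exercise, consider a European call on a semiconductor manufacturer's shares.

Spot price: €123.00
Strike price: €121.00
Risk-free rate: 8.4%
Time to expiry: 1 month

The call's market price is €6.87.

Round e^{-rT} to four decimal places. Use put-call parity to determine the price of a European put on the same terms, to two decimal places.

€4.02

e^(−rT) = e^(−0.084·0.08333) = 0.9930
Put-call parity: C − P = S − K·e^(−rT) = 123 − 121·0.9930 = 123 − 120.1530 = 2.8470
P = C − (C − P) = 6.87 − (2.8470) = 4.0230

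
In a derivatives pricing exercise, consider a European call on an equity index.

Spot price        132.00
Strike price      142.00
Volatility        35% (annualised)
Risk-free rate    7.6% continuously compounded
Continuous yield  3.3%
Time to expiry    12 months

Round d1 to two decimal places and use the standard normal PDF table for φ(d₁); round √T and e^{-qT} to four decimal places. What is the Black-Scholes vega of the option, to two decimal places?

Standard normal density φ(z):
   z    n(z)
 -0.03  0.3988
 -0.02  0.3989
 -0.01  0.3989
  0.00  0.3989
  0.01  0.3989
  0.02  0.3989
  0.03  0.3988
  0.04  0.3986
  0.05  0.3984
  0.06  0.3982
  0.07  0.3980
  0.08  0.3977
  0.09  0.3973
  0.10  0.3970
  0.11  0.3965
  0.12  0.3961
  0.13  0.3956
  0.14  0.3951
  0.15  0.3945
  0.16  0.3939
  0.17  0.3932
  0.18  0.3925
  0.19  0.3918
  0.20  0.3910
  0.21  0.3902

T = 1;  σ√T = 0.3500
d₁ = [ln(132/142) + (0.076 − 0.033 + 0.35²/2)·1] / 0.3500 = [-0.0730 + 0.1042] / 0.3500 = 0.0892 which rounds to 0.09
√T = √1 = 1.0000
φ(d₁) = φ(0.09) = 0.3973
exp(−qT) = exp(−0.033·1) = 0.9675
vega = S·exp(−qT)·φ(d₁)·√T = 132·0.9675·0.3973·1.0000 = 50.7392

50.74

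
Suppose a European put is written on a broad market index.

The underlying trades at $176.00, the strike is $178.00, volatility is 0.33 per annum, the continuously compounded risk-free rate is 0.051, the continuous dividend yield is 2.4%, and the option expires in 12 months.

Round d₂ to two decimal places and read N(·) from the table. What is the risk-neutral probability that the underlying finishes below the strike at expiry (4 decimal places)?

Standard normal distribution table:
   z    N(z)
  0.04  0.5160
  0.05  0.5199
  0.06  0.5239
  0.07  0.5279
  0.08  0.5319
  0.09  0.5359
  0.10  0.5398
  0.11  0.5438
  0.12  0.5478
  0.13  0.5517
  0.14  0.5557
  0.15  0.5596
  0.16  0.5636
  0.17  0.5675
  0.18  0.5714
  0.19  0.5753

0.5478

σ√T = 0.33·√1 = 0.3300
d₁ = [ln(176/178) + (0.051 − 0.024 + 0.33²/2)·1] / 0.3300 = [-0.0113 + 0.0814] / 0.3300 = 0.2126 ⇒ 0.21
d₂ = d₁ − σ√T = 0.2126 − 0.3300 = -0.1174 ⇒ -0.12
Risk-neutral Pr[S_T < K] = N(−d₂) = N(0.12) = 0.5478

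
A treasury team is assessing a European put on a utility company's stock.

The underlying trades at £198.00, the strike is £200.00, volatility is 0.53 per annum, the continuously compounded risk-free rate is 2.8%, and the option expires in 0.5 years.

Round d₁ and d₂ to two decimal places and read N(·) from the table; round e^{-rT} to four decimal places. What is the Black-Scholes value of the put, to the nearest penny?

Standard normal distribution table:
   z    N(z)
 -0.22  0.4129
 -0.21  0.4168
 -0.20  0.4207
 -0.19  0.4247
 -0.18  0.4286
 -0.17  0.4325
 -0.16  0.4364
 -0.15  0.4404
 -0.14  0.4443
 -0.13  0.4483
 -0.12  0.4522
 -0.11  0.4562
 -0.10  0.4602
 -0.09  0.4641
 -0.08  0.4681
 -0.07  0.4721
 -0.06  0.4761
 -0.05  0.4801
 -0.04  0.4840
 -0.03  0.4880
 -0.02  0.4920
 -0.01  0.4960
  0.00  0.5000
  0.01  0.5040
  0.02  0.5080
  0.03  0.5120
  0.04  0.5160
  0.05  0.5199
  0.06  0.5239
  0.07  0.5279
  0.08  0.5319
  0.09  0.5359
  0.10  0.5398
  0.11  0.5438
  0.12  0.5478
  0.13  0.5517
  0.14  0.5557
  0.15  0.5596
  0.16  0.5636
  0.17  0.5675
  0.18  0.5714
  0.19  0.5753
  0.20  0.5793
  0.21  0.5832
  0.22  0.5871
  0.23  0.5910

T = 0.5;  σ√T = 0.3748
d₁ = [ln(198/200) + (0.028 + 0.53²/2)·0.5] / 0.3748 = [-0.0101 + 0.0842] / 0.3748 = 0.1979 which rounds to 0.20
d₂ = d₁ − σ√T = 0.1979 − 0.3748 = -0.1768 which rounds to -0.18
exp(−rT) = exp(−0.028·0.5) = 0.9861
N(−d₂) = N(0.18) = 0.5714;  N(−d₁) = N(-0.20) = 0.4207
P = 200·0.9861·0.5714 − 198·0.4207 = 112.6915 − 83.2986 = 29.3929

£29.39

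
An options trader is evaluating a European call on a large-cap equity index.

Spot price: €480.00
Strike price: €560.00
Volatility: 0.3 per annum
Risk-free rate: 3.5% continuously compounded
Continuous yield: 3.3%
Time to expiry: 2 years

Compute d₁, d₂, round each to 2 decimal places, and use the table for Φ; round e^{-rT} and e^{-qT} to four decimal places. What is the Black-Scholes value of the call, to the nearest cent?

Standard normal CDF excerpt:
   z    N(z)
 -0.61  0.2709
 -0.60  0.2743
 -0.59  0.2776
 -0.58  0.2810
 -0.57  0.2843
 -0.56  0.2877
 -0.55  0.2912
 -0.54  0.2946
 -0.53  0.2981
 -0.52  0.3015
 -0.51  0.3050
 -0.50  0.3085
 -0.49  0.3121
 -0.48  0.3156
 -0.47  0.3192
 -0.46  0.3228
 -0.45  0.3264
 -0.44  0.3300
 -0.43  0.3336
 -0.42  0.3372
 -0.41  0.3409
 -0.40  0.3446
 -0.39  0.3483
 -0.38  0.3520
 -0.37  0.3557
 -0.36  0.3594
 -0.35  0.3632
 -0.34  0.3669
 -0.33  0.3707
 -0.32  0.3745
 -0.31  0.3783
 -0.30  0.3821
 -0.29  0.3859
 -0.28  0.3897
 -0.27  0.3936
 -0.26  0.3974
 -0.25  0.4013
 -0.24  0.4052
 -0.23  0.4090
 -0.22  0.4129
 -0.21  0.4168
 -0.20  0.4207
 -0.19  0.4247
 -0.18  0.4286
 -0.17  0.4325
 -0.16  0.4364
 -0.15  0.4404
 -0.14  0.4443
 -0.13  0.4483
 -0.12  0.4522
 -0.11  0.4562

σ√T = 0.3·√2 = 0.4243
d₁ = [ln(480/560) + (0.035 − 0.033 + 0.3²/2)·2] / 0.4243 = [-0.1542 + 0.0940] / 0.4243 = -0.1418 which rounds to -0.14
d₂ = d₁ − σ√T = -0.1418 − 0.4243 = -0.5660 which rounds to -0.57
e^(−qT) = e^(−0.033·2) = 0.9361;  e^(−rT) = e^(−0.035·2) = 0.9324
C = 480·0.9361·N(-0.14) − 560·0.9324·N(-0.57) = 480·0.9361·0.4443 − 560·0.9324·0.2843 = 199.6364 − 148.4455 = 51.1909

€51.19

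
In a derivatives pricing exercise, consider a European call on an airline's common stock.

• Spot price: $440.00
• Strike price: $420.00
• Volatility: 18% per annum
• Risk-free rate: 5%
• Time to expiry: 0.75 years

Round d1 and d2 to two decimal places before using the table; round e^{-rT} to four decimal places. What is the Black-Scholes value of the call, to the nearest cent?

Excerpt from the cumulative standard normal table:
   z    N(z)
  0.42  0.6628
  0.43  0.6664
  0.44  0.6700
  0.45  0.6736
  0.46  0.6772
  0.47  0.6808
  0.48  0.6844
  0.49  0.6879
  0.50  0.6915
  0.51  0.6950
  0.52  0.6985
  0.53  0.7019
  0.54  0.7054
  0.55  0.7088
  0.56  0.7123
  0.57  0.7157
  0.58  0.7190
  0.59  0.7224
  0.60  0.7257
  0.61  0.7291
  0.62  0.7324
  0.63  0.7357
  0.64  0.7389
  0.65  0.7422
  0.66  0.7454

σ√T = 0.18 × 0.8660 = 0.1559
d₁ = [ln(440/420) + (0.05 + ½·0.18²)·0.75] / (σ√T) = (0.0465 + 0.0497) / 0.1559 = 0.6169 → 0.62
d₂ = 0.6169 − 0.1559 = 0.4610 → 0.46
exp(−rT) = exp(−0.05·0.75) = 0.9632
N(d₁) = N(0.62) = 0.7324;  N(d₂) = N(0.46) = 0.6772
C = 440·0.7324 − 420·0.9632·0.6772 = 322.2560 − 273.9572 = 48.2988

$48.30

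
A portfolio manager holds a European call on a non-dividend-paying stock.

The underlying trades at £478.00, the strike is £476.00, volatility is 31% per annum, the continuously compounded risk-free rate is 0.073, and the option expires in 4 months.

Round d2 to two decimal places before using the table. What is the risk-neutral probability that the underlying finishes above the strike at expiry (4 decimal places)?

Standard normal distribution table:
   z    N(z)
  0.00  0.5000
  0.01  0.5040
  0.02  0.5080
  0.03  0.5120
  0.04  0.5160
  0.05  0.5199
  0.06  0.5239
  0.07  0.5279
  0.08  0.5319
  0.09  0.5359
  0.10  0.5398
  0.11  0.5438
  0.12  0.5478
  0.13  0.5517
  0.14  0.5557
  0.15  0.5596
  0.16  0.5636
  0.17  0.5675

σ√T = 0.31 × 0.5774 = 0.1790
d₁ = [ln(478/476) + (0.073 + 0.31²/2)·0.3333] / 0.1790 = [0.0042 + 0.0403] / 0.1790 = 0.2489 → 0.25
d₂ = d₁ − σ√T = 0.2489 − 0.1790 = 0.0699 → 0.07
Pr(exercise) under Q = N(d₂) = 0.5279

0.5279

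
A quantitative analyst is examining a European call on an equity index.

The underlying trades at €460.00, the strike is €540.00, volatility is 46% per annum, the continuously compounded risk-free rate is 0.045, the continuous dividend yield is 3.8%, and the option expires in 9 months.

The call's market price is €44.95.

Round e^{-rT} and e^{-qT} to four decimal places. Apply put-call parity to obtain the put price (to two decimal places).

exp(−qT) = exp(−0.038·0.75) = 0.9719;  exp(−rT) = exp(−0.045·0.75) = 0.9668
Put-call parity: C − P = S·e^(−qT) − K·e^(−rT) = 460·0.9719 − 540·0.9668 = 447.0740 − 522.0720 = -74.9980
P = C − (C − P) = 44.95 − (-74.9980) = 119.9480

€119.95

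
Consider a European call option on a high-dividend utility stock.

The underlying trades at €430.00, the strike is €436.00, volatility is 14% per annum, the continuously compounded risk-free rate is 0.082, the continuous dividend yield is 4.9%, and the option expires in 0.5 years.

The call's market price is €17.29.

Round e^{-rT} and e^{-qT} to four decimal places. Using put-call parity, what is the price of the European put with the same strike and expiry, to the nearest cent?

e^(−qT) = e^(−0.049·0.5) = 0.9758;  e^(−rT) = e^(−0.082·0.5) = 0.9598
Put-call parity: C − P = S·e^(−qT) − K·e^(−rT) = 430·0.9758 − 436·0.9598 = 419.5940 − 418.4728 = 1.1212
P = C − (C − P) = 17.29 − (1.1212) = 16.1688

€16.17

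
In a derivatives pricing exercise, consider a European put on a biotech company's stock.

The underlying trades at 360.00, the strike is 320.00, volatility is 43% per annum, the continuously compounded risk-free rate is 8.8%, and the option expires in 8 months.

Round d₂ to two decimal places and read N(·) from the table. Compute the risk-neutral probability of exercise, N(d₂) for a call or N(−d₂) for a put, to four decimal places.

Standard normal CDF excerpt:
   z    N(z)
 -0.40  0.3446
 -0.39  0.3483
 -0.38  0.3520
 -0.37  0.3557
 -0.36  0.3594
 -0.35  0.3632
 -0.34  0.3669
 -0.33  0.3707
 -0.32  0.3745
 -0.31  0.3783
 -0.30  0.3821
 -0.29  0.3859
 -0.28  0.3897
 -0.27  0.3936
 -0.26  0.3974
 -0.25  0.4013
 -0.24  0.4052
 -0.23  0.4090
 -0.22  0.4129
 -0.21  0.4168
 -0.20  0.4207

σ√T = 0.43 × 0.8165 = 0.3511
ln(S/K) + (r + σ²/2)T = ln(360/320) + (0.088 + 0.43²/2)·0.6667 = 0.1178 + 0.1203 = 0.2381
d₁ = 0.2381 / 0.3511 = 0.6781 → 0.68
d₂ = d₁ − σ√T = 0.6781 − 0.3511 = 0.3270 → 0.33
Pr(exercise) under Q = N(−d₂) = N(-0.33) = 0.3707

0.3707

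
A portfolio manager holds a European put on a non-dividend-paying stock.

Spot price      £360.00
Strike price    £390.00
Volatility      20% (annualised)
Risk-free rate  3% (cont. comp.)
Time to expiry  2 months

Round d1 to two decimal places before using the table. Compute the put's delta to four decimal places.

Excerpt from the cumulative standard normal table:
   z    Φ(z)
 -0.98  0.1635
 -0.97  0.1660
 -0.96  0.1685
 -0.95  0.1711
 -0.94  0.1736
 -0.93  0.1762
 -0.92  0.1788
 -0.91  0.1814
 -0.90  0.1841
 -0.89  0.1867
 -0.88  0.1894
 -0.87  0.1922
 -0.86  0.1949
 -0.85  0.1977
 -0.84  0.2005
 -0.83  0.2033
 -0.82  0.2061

-0.8106

T = 0.1667;  σ√T = 0.0816
d₁ = [ln(360/390) + (0.03 + ½·0.2²)·0.1667] / (σ√T) = (-0.0800 + 0.0083) / 0.0816 = -0.8783 ⇒ -0.88
N(d₁) = N(-0.88) = 0.1894
Δ_put = N(d₁) − 1 = 0.1894 − 1 = -0.8106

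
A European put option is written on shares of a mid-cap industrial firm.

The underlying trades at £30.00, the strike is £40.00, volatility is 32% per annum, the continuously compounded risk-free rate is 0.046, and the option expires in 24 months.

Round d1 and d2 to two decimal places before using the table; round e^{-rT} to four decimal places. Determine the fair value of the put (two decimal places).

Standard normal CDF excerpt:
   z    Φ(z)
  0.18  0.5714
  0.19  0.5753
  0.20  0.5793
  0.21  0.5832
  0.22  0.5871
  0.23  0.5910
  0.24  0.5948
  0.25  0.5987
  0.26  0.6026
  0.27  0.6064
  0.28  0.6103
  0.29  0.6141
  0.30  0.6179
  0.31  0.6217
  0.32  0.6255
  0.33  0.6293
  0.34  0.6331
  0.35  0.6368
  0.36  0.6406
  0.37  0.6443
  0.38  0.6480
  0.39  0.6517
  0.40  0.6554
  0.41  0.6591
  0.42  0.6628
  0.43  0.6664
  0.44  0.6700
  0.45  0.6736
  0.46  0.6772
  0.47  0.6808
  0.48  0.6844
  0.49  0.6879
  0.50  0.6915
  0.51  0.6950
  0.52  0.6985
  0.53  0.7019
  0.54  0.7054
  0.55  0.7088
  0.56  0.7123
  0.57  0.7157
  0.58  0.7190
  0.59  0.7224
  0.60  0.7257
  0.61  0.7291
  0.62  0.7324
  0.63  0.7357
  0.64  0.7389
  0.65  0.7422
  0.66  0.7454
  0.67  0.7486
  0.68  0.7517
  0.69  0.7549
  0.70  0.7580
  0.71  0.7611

£9.70

σ√T = 0.32 × 1.4142 = 0.4525
ln(S/K) + (r + σ²/2)T = ln(30/40) + (0.046 + 0.32²/2)·2 = -0.2877 + 0.1944 = -0.0933
d₁ = -0.0933 / 0.4525 = -0.2061 → -0.21
d₂ = d₁ − σ√T = -0.2061 − 0.4525 = -0.6587 → -0.66
e^(−rT) = e^(−0.046·2) = 0.9121
P = 40·0.9121·N(0.66) − 30·N(0.21) = 40·0.9121·0.7454 − 30·0.5832 = 27.1952 − 17.4960 = 9.6992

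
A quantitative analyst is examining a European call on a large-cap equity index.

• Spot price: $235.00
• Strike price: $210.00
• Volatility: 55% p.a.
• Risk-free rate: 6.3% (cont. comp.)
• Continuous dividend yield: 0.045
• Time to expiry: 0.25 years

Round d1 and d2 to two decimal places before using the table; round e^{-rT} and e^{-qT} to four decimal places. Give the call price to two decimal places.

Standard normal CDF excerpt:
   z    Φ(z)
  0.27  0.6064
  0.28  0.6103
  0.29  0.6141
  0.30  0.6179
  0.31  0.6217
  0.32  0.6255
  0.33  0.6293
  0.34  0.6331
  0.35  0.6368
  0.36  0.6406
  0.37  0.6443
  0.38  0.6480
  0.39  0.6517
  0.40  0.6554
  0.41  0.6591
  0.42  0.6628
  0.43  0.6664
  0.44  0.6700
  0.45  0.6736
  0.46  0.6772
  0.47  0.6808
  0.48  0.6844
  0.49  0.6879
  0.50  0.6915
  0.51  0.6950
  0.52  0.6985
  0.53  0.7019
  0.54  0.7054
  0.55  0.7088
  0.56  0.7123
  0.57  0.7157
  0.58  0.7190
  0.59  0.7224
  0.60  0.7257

$38.57

σ√T = 0.55·√0.25 = 0.2750
d₁ = [ln(235/210) + (0.063 − 0.045 + 0.55²/2)·0.25] / 0.2750 = [0.1125 + 0.0423] / 0.2750 = 0.5629 ≈ 0.56
d₂ = d₁ − σ√T = 0.5629 − 0.2750 = 0.2879 ≈ 0.29
e^(−qT) = e^(−0.045·0.25) = 0.9888;  e^(−rT) = e^(−0.063·0.25) = 0.9844
N(d₁) = N(0.56) = 0.7123;  N(d₂) = N(0.29) = 0.6141
C = 235·0.9888·0.7123 − 210·0.9844·0.6141 = 165.5157 − 126.9492 = 38.5665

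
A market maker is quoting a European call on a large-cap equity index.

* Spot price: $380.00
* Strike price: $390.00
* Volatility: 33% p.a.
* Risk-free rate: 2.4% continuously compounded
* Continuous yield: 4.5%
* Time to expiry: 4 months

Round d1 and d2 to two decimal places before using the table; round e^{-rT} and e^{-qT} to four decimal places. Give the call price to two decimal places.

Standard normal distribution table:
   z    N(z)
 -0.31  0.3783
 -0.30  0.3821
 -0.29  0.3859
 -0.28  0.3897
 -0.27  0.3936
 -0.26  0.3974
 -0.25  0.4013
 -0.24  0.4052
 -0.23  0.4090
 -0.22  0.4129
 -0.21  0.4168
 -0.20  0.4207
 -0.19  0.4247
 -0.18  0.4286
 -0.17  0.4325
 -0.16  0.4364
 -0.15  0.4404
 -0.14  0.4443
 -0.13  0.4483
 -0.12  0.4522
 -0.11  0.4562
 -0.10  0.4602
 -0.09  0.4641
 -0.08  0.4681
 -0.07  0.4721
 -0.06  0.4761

σ√T = 0.33 × 0.5774 = 0.1905
d₁ = [ln(380/390) + (0.024 − 0.045 + 0.33²/2)·0.3333] / 0.1905 = [-0.0260 + 0.0112] / 0.1905 = -0.0778 ⇒ -0.08
d₂ = d₁ − σ√T = -0.0778 − 0.1905 = -0.2683 ⇒ -0.27
exp(−qT) = exp(−0.045·0.3333) = 0.9851;  exp(−rT) = exp(−0.024·0.3333) = 0.9920
N(d₁) = N(-0.08) = 0.4681;  N(d₂) = N(-0.27) = 0.3936
C = 380·0.9851·0.4681 − 390·0.9920·0.3936 = 175.2276 − 152.2760 = 22.9516

$22.95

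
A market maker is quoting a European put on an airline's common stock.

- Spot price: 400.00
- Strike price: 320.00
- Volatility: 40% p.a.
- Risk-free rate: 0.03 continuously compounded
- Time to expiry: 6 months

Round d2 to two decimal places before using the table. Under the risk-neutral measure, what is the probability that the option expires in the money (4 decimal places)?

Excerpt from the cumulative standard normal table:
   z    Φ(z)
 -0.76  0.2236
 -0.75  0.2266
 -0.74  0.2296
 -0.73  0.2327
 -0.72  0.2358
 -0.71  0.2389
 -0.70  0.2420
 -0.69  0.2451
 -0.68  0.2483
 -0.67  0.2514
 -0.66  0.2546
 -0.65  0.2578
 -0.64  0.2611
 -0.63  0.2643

0.2420

σ√T = 0.4 × 0.7071 = 0.2828
ln(S/K) + (r + σ²/2)T = ln(400/320) + (0.03 + 0.4²/2)·0.5 = 0.2231 + 0.0550 = 0.2781
d₁ = 0.2781 / 0.2828 = 0.9834 ≈ 0.98
d₂ = d₁ − σ√T = 0.9834 − 0.2828 = 0.7005 ≈ 0.70
Risk-neutral Pr[S_T < K] = N(−d₂) = N(-0.70) = 0.2420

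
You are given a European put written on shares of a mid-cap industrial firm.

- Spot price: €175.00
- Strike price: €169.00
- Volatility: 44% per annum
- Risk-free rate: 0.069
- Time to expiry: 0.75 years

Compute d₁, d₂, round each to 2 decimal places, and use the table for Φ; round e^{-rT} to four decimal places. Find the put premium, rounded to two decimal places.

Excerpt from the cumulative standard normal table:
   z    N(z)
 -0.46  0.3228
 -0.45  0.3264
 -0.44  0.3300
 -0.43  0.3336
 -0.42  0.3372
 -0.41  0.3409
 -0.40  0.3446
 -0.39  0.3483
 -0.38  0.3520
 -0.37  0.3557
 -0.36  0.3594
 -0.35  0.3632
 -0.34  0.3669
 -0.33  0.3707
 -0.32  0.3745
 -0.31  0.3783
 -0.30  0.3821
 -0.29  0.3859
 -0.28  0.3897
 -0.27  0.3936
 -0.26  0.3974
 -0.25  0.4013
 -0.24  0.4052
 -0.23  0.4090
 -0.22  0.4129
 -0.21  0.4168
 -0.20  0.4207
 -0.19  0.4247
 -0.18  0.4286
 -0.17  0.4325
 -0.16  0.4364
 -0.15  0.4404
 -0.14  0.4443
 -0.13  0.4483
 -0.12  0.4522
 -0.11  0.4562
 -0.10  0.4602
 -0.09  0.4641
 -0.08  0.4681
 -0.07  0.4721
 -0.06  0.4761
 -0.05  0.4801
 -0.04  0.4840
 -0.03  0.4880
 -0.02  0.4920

σ√T = 0.44·√0.75 = 0.3811
d₁ = [ln(175/169) + (0.069 + 0.44²/2)·0.75] / 0.3811 = [0.0349 + 0.1244] / 0.3811 = 0.4179 which rounds to 0.42
d₂ = d₁ − σ√T = 0.4179 − 0.3811 = 0.0368 which rounds to 0.04
exp(−rT) = exp(−0.069·0.75) = 0.9496
P = 169·0.9496·N(-0.04) − 175·N(-0.42) = 169·0.9496·0.4840 − 175·0.3372 = 77.6735 − 59.0100 = 18.6635

€18.66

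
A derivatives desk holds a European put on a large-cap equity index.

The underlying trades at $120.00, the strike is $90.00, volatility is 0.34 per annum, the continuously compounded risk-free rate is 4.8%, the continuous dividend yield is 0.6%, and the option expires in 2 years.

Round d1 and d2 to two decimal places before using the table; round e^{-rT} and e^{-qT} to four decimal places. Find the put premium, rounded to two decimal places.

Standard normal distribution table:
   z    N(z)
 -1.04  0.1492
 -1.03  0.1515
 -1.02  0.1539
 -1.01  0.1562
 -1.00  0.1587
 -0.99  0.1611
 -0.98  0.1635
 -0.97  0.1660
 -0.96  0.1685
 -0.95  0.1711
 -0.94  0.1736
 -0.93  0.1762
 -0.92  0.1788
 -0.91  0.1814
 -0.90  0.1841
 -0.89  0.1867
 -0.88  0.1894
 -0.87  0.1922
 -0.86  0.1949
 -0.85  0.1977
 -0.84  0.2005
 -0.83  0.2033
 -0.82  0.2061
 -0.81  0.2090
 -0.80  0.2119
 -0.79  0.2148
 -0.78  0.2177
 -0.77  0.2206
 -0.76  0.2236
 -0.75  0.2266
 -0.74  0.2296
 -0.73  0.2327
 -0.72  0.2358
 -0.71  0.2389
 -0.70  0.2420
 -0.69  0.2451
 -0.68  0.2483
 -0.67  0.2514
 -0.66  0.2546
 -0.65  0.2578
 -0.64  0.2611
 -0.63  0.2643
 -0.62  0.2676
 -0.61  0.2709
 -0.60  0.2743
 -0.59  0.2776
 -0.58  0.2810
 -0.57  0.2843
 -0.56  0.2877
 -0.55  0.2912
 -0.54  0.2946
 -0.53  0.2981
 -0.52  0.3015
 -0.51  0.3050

T = 2;  σ√T = 0.4808
d₁ = [ln(120/90) + (0.048 − 0.006 + ½·0.34²)·2] / (σ√T) = (0.2877 + 0.1996) / 0.4808 = 1.0134 which rounds to 1.01
d₂ = 1.0134 − 0.4808 = 0.5326 which rounds to 0.53
e^(−qT) = e^(−0.006·2) = 0.9881;  e^(−rT) = e^(−0.048·2) = 0.9085
P = 90·0.9085·N(-0.53) − 120·0.9881·N(-1.01) = 90·0.9085·0.2981 − 120·0.9881·0.1562 = 24.3741 − 18.5209 = 5.8532

$5.85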